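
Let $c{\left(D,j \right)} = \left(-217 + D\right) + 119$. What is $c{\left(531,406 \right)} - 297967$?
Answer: $-297534$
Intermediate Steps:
$c{\left(D,j \right)} = -98 + D$
$c{\left(531,406 \right)} - 297967 = \left(-98 + 531\right) - 297967 = 433 - 297967 = -297534$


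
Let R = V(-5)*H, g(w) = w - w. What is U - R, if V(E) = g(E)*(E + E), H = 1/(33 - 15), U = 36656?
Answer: 36656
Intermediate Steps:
H = 1/18 ≈ 0.055556
g(w) = 0
V(E) = 0 (V(E) = 0*(E + E) = 0*(2*E) = 0)
R = 0 (R = 0*(1/18) = 0)
U - R = 36656 - 1*0 = 36656 + 0 = 36656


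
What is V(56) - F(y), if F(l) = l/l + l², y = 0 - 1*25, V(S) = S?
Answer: -570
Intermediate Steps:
y = -25 (y = 0 - 25 = -25)
F(l) = 1 + l²
V(56) - F(y) = 56 - (1 + (-25)²) = 56 - (1 + 625) = 56 - 1*626 = 56 - 626 = -570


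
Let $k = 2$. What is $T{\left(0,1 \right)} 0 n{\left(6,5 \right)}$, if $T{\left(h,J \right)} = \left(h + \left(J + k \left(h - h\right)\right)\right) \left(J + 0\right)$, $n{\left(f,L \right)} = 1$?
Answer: $0$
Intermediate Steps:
$T{\left(h,J \right)} = J \left(J + h\right)$ ($T{\left(h,J \right)} = \left(h + \left(J + 2 \left(h - h\right)\right)\right) \left(J + 0\right) = \left(h + \left(J + 2 \cdot 0\right)\right) J = \left(h + \left(J + 0\right)\right) J = \left(h + J\right) J = \left(J + h\right) J = J \left(J + h\right)$)
$T{\left(0,1 \right)} 0 n{\left(6,5 \right)} = 1 \left(1 + 0\right) 0 \cdot 1 = 1 \cdot 1 \cdot 0 \cdot 1 = 1 \cdot 0 \cdot 1 = 0 \cdot 1 = 0$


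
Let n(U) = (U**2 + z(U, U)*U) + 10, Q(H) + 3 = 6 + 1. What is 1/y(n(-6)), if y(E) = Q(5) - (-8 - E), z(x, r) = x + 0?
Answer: 1/94 ≈ 0.010638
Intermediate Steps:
z(x, r) = x
Q(H) = 4 (Q(H) = -3 + (6 + 1) = -3 + 7 = 4)
n(U) = 10 + 2*U**2 (n(U) = (U**2 + U*U) + 10 = (U**2 + U**2) + 10 = 2*U**2 + 10 = 10 + 2*U**2)
y(E) = 12 + E (y(E) = 4 - (-8 - E) = 4 + (8 + E) = 12 + E)
1/y(n(-6)) = 1/(12 + (10 + 2*(-6)**2)) = 1/(12 + (10 + 2*36)) = 1/(12 + (10 + 72)) = 1/(12 + 82) = 1/94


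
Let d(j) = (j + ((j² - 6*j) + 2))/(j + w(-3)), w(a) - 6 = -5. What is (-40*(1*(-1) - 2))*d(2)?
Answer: -160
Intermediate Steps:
w(a) = 1 (w(a) = 6 - 5 = 1)
d(j) = (2 + j² - 5*j)/(1 + j) (d(j) = (j + ((j² - 6*j) + 2))/(j + 1) = (j + (2 + j² - 6*j))/(1 + j) = (2 + j² - 5*j)/(1 + j))
(-40*(1*(-1) - 2))*d(2) = (-40*(1*(-1) - 2))*((2 + 2² - 5*2)/(1 + 2)) = (-40*(-1 - 2))*((2 + 4 - 10)/3) = (-40*(-3))*((⅓)*(-4)) = 120*(-4/3) = -160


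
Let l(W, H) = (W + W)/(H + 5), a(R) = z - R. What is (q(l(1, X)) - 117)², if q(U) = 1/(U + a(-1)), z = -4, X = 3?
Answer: 1666681/121 ≈ 13774.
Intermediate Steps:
a(R) = -4 - R
l(W, H) = 2*W/(5 + H) (l(W, H) = (2*W)/(5 + H) = 2*W/(5 + H))
q(U) = 1/(-3 + U) (q(U) = 1/(U + (-4 - 1*(-1))) = 1/(U + (-4 + 1)) = 1/(U - 3) = 1/(-3 + U))
(q(l(1, X)) - 117)² = (1/(-3 + 2*1/(5 + 3)) - 117)² = (1/(-3 + 2*1/8) - 117)² = (1/(-3 + 2*1*(⅛)) - 117)² = (1/(-3 + ¼) - 117)² = (1/(-11/4) - 117)² = (-4/11 - 117)² = (-1291/11)² = 1666681/121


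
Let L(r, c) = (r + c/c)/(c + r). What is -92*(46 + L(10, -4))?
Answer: -13202/3 ≈ -4400.7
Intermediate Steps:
L(r, c) = (1 + r)/(c + r) (L(r, c) = (r + 1)/(c + r) = (1 + r)/(c + r))
-92*(46 + L(10, -4)) = -92*(46 + (1 + 10)/(-4 + 10)) = -92*(46 + 11/6) = -92*287/6 = -13202/3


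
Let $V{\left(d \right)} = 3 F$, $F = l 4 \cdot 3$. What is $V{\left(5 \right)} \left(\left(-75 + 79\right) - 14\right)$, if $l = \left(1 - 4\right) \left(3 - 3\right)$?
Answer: $0$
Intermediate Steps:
$l = 0$ ($l = \left(-3\right) 0 = 0$)
$F = 0$ ($F = 0 \cdot 4 \cdot 3 = 0 \cdot 3 = 0$)
$V{\left(d \right)} = 0$ ($V{\left(d \right)} = 3 \cdot 0 = 0$)
$V{\left(5 \right)} \left(\left(-75 + 79\right) - 14\right) = 0 \left(\left(-75 + 79\right) - 14\right) = 0 \left(4 - 14\right) = 0 \left(-10\right) = 0$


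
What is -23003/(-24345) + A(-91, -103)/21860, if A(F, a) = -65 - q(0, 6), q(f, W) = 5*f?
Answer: 100252631/106436340 ≈ 0.94190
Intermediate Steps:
A(F, a) = -65 (A(F, a) = -65 - 5*0 = -65 - 1*0 = -65 + 0 = -65)
-23003/(-24345) + A(-91, -103)/21860 = -23003/(-24345) - 65/21860 = -23003*(-1/24345) - 65*1/21860 = 23003/24345 - 13/4372 = 100252631/106436340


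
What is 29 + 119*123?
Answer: 14666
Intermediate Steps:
29 + 119*123 = 29 + 14637 = 14666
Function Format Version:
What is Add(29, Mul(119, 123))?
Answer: 14666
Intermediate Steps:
Add(29, Mul(119, 123)) = Add(29, 14637) = 14666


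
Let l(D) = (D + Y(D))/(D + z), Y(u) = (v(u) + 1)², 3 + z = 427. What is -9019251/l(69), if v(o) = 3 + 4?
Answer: -4446490743/133 ≈ -3.3432e+7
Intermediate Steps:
v(o) = 7
z = 424 (z = -3 + 427 = 424)
Y(u) = 64 (Y(u) = (7 + 1)² = 8² = 64)
l(D) = (64 + D)/(424 + D) (l(D) = (D + 64)/(D + 424) = (64 + D)/(424 + D))
-9019251/l(69) = -9019251*(424 + 69)/(64 + 69) = -9019251/(133/493) = -9019251/((1/493)*133) = -9019251/133/493 = -9019251*493/133 = -4446490743/133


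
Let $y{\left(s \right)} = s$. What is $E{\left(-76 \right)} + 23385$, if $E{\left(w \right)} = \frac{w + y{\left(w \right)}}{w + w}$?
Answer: $23386$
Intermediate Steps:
$E{\left(w \right)} = 1$ ($E{\left(w \right)} = \frac{w + w}{w + w} = \frac{2 w}{2 w} = 2 w \frac{1}{2 w} = 1$)
$E{\left(-76 \right)} + 23385 = 1 + 23385 = 23386$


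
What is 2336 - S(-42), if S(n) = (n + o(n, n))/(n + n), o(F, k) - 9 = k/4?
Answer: 130787/56 ≈ 2335.5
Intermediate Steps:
o(F, k) = 9 + k/4
S(n) = (9 + 5*n/4)/(2*n) (S(n) = (n + (9 + n/4))/(n + n) = (9 + 5*n/4)/((2*n)) = (9 + 5*n/4)*(1/(2*n)) = (9 + 5*n/4)/(2*n))
2336 - S(-42) = 2336 - (36 + 5*(-42))/(8*(-42)) = 2336 - (-1)*(36 - 210)/(8*42) = 2336 - (-1)*(-174)/(8*42) = 2336 - 1*29/56 = 2336 - 29/56 = 130787/56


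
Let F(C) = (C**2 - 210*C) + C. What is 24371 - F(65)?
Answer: 33731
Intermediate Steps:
F(C) = C**2 - 209*C
24371 - F(65) = 24371 - 65*(-209 + 65) = 24371 - 65*(-144) = 24371 - 1*(-9360) = 24371 + 9360 = 33731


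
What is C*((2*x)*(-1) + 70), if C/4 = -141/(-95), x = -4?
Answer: 43992/95 ≈ 463.07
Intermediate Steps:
C = 564/95 (C = 4*(-141/(-95)) = 4*(-141*(-1/95)) = 4*(141/95) = 564/95 ≈ 5.9368)
C*((2*x)*(-1) + 70) = 564*((2*(-4))*(-1) + 70)/95 = 564*(-8*(-1) + 70)/95 = 564*(8 + 70)/95 = (564/95)*78 = 43992/95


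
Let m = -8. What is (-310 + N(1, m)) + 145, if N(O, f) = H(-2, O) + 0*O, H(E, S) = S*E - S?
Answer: -168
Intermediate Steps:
H(E, S) = -S + E*S (H(E, S) = E*S - S = -S + E*S)
N(O, f) = -3*O (N(O, f) = O*(-1 - 2) + 0*O = O*(-3) + 0 = -3*O + 0 = -3*O)
(-310 + N(1, m)) + 145 = (-310 - 3*1) + 145 = (-310 - 3) + 145 = -313 + 145 = -168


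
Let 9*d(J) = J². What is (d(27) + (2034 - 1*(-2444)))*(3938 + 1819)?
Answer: 26246163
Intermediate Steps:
d(J) = J²/9
(d(27) + (2034 - 1*(-2444)))*(3938 + 1819) = ((⅑)*27² + (2034 - 1*(-2444)))*(3938 + 1819) = ((⅑)*729 + (2034 + 2444))*5757 = (81 + 4478)*5757 = 4559*5757 = 26246163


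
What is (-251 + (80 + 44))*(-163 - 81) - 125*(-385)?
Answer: 79113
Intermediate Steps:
(-251 + (80 + 44))*(-163 - 81) - 125*(-385) = (-251 + 124)*(-244) + 48125 = -127*(-244) + 48125 = 30988 + 48125 = 79113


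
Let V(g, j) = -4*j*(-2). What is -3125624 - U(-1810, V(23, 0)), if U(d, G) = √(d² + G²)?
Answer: -3127434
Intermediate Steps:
V(g, j) = 8*j
U(d, G) = √(G² + d²)
-3125624 - U(-1810, V(23, 0)) = -3125624 - √((8*0)² + (-1810)²) = -3125624 - √(0² + 3276100) = -3125624 - √(0 + 3276100) = -3125624 - √3276100 = -3125624 - 1*1810 = -3125624 - 1810 = -3127434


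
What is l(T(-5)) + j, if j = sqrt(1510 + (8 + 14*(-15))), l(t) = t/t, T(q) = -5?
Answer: 1 + 2*sqrt(327) ≈ 37.166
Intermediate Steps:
l(t) = 1
j = 2*sqrt(327) (j = sqrt(1510 + (8 - 210)) = sqrt(1510 - 202) = sqrt(1308) = 2*sqrt(327) ≈ 36.166)
l(T(-5)) + j = 1 + 2*sqrt(327)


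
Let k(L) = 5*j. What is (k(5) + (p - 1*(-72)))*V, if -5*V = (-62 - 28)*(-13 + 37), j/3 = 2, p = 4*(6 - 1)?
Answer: 52704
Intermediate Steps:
p = 20 (p = 4*5 = 20)
j = 6 (j = 3*2 = 6)
k(L) = 30 (k(L) = 5*6 = 30)
V = 432 (V = -(-62 - 28)*(-13 + 37)/5 = -(-18)*24 = -1/5*(-2160) = 432)
(k(5) + (p - 1*(-72)))*V = (30 + (20 - 1*(-72)))*432 = (30 + (20 + 72))*432 = (30 + 92)*432 = 122*432 = 52704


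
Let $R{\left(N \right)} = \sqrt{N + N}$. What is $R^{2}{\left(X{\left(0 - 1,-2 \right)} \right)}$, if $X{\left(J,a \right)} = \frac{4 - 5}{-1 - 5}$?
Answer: $\frac{1}{3} \approx 0.33333$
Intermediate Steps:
$X{\left(J,a \right)} = \frac{1}{6}$ ($X{\left(J,a \right)} = - \frac{1}{-6} = \left(-1\right) \left(- \frac{1}{6}\right) = \frac{1}{6}$)
$R{\left(N \right)} = \sqrt{2} \sqrt{N}$ ($R{\left(N \right)} = \sqrt{2 N} = \sqrt{2} \sqrt{N}$)
$R^{2}{\left(X{\left(0 - 1,-2 \right)} \right)} = \left(\frac{\sqrt{2}}{\sqrt{6}}\right)^{2} = \left(\sqrt{2} \frac{\sqrt{6}}{6}\right)^{2} = \left(\frac{\sqrt{3}}{3}\right)^{2} = \frac{1}{3}$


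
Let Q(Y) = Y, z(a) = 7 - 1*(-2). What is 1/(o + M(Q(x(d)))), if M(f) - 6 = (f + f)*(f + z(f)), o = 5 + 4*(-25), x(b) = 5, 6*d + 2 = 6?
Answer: 1/51 ≈ 0.019608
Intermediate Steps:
z(a) = 9 (z(a) = 7 + 2 = 9)
d = ⅔ (d = -⅓ + (⅙)*6 = -⅓ + 1 = ⅔ ≈ 0.66667)
o = -95 (o = 5 - 100 = -95)
M(f) = 6 + 2*f*(9 + f) (M(f) = 6 + (f + f)*(f + 9) = 6 + (2*f)*(9 + f) = 6 + 2*f*(9 + f))
1/(o + M(Q(x(d)))) = 1/(-95 + (6 + 2*5² + 18*5)) = 1/(-95 + (6 + 2*25 + 90)) = 1/(-95 + (6 + 50 + 90)) = 1/(-95 + 146) = 1/51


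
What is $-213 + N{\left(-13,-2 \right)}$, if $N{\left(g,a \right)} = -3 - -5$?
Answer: $-211$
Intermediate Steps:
$N{\left(g,a \right)} = 2$ ($N{\left(g,a \right)} = -3 + 5 = 2$)
$-213 + N{\left(-13,-2 \right)} = -213 + 2 = -211$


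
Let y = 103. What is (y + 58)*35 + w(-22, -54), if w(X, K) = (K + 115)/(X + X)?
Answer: 247879/44 ≈ 5633.6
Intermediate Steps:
w(X, K) = (115 + K)/(2*X) (w(X, K) = (115 + K)/((2*X)) = (115 + K)*(1/(2*X)) = (115 + K)/(2*X))
(y + 58)*35 + w(-22, -54) = (103 + 58)*35 + (½)*(115 - 54)/(-22) = 161*35 + (½)*(-1/22)*61 = 5635 - 61/44 = 247879/44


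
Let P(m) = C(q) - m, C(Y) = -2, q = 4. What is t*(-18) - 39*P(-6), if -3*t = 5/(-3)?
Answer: -166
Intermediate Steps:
t = 5/9 (t = -5/(3*(-3)) = -5*(-1)/(3*3) = -1/3*(-5/3) = 5/9 ≈ 0.55556)
P(m) = -2 - m
t*(-18) - 39*P(-6) = (5/9)*(-18) - 39*(-2 - 1*(-6)) = -10 - 39*(-2 + 6) = -10 - 39*4 = -10 - 156 = -166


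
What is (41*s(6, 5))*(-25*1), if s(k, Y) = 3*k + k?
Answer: -24600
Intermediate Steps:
s(k, Y) = 4*k
(41*s(6, 5))*(-25*1) = (41*(4*6))*(-25*1) = (41*24)*(-25) = 984*(-25) = -24600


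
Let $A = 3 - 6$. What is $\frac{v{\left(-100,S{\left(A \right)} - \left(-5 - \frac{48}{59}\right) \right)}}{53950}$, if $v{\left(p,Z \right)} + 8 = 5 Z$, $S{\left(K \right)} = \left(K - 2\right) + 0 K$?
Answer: $- \frac{116}{1591525} \approx -7.2886 \cdot 10^{-5}$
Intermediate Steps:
$A = -3$ ($A = 3 - 6 = -3$)
$S{\left(K \right)} = -2 + K$ ($S{\left(K \right)} = \left(K - 2\right) + 0 = \left(-2 + K\right) + 0 = -2 + K$)
$v{\left(p,Z \right)} = -8 + 5 Z$
$\frac{v{\left(-100,S{\left(A \right)} - \left(-5 - \frac{48}{59}\right) \right)}}{53950} = \frac{-8 + 5 \left(\left(-2 - 3\right) - \left(-5 - \frac{48}{59}\right)\right)}{53950} = \left(-8 + 5 \left(-5 - - \frac{343}{59}\right)\right) \frac{1}{53950} = \left(-8 + 5 \left(-5 + \left(\frac{48}{59} + 5\right)\right)\right) \frac{1}{53950} = \left(-8 + 5 \left(-5 + \frac{343}{59}\right)\right) \frac{1}{53950} = \left(-8 + 5 \cdot \frac{48}{59}\right) \frac{1}{53950} = \left(-8 + \frac{240}{59}\right) \frac{1}{53950} = \left(- \frac{232}{59}\right) \frac{1}{53950} = - \frac{116}{1591525}$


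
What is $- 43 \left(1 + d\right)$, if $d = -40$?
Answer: $1677$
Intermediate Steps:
$- 43 \left(1 + d\right) = - 43 \left(1 - 40\right) = \left(-43\right) \left(-39\right) = 1677$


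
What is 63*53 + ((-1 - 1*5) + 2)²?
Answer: 3355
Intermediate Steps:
63*53 + ((-1 - 1*5) + 2)² = 3339 + ((-1 - 5) + 2)² = 3339 + (-6 + 2)² = 3339 + (-4)² = 3339 + 16 = 3355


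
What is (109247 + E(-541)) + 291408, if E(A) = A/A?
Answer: 400656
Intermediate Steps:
E(A) = 1
(109247 + E(-541)) + 291408 = (109247 + 1) + 291408 = 109248 + 291408 = 400656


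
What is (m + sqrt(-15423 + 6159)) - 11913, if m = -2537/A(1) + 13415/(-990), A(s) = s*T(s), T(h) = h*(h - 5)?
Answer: -4471751/396 + 4*I*sqrt(579) ≈ -11292.0 + 96.25*I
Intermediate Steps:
T(h) = h*(-5 + h)
A(s) = s**2*(-5 + s) (A(s) = s*(s*(-5 + s)) = s**2*(-5 + s))
m = 245797/396 (m = -2537/(-5 + 1) + 13415/(-990) = -2537/(1*(-4)) + 13415*(-1/990) = -2537/(-4) - 2683/198 = -2537*(-1/4) - 2683/198 = 2537/4 - 2683/198 = 245797/396 ≈ 620.70)
(m + sqrt(-15423 + 6159)) - 11913 = (245797/396 + sqrt(-15423 + 6159)) - 11913 = (245797/396 + sqrt(-9264)) - 11913 = (245797/396 + 4*I*sqrt(579)) - 11913 = -4471751/396 + 4*I*sqrt(579)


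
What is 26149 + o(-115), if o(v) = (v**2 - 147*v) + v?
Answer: 56164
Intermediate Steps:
o(v) = v**2 - 146*v
26149 + o(-115) = 26149 - 115*(-146 - 115) = 26149 - 115*(-261) = 26149 + 30015 = 56164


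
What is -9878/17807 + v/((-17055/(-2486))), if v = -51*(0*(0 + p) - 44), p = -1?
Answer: 33056458666/101232795 ≈ 326.54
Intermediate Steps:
v = 2244 (v = -51*(0*(0 - 1) - 44) = -51*(0*(-1) - 44) = -51*(0 - 44) = -51*(-44) = 2244)
-9878/17807 + v/((-17055/(-2486))) = -9878/17807 + 2244/((-17055/(-2486))) = -9878*1/17807 + 2244/((-17055*(-1/2486))) = -9878/17807 + 2244/(17055/2486) = -9878/17807 + 2244*(2486/17055) = -9878/17807 + 1859528/5685 = 33056458666/101232795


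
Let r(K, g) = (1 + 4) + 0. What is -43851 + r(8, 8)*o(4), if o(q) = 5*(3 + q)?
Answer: -43676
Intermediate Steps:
r(K, g) = 5 (r(K, g) = 5 + 0 = 5)
o(q) = 15 + 5*q
-43851 + r(8, 8)*o(4) = -43851 + 5*(15 + 5*4) = -43851 + 5*(15 + 20) = -43851 + 5*35 = -43851 + 175 = -43676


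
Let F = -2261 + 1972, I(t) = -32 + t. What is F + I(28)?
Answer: -293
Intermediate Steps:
F = -289
F + I(28) = -289 + (-32 + 28) = -289 - 4 = -293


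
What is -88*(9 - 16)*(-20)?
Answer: -12320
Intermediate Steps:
-88*(9 - 16)*(-20) = -88*(-7)*(-20) = 616*(-20) = -12320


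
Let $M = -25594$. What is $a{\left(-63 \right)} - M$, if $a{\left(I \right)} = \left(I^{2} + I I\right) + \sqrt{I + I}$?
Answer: $33532 + 3 i \sqrt{14} \approx 33532.0 + 11.225 i$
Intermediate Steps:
$a{\left(I \right)} = 2 I^{2} + \sqrt{2} \sqrt{I}$ ($a{\left(I \right)} = \left(I^{2} + I^{2}\right) + \sqrt{2 I} = 2 I^{2} + \sqrt{2} \sqrt{I}$)
$a{\left(-63 \right)} - M = \left(2 \left(-63\right)^{2} + \sqrt{2} \sqrt{-63}\right) - -25594 = \left(2 \cdot 3969 + \sqrt{2} \cdot 3 i \sqrt{7}\right) + 25594 = \left(7938 + 3 i \sqrt{14}\right) + 25594 = 33532 + 3 i \sqrt{14}$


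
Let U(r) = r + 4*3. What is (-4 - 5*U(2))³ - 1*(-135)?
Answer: -405089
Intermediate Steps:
U(r) = 12 + r (U(r) = r + 12 = 12 + r)
(-4 - 5*U(2))³ - 1*(-135) = (-4 - 5*(12 + 2))³ - 1*(-135) = (-4 - 5*14)³ + 135 = (-4 - 70)³ + 135 = (-74)³ + 135 = -405224 + 135 = -405089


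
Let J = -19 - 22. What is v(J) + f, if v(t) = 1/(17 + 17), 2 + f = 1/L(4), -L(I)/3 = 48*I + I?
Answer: -19715/9996 ≈ -1.9723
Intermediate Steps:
L(I) = -147*I (L(I) = -3*(48*I + I) = -147*I)
J = -41
f = -1177/588 (f = -2 + 1/(-147*4) = -2 + 1/(-588) = -2 - 1/588 = -1177/588 ≈ -2.0017)
v(t) = 1/34
v(J) + f = 1/34 - 1177/588 = -19715/9996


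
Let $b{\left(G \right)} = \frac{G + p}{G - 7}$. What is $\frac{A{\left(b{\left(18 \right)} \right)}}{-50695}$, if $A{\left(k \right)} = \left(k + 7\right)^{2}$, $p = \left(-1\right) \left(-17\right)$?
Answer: $- \frac{12544}{6134095} \approx -0.002045$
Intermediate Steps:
$p = 17$
$b{\left(G \right)} = \frac{17 + G}{-7 + G}$ ($b{\left(G \right)} = \frac{G + 17}{G - 7} = \frac{17 + G}{-7 + G}$)
$A{\left(k \right)} = \left(7 + k\right)^{2}$
$\frac{A{\left(b{\left(18 \right)} \right)}}{-50695} = \frac{\left(7 + \frac{17 + 18}{-7 + 18}\right)^{2}}{-50695} = \left(7 + \frac{1}{11} \cdot 35\right)^{2} \left(- \frac{1}{50695}\right) = \left(7 + \frac{35}{11}\right)^{2} \left(- \frac{1}{50695}\right) = \left(\frac{112}{11}\right)^{2} \left(- \frac{1}{50695}\right) = \frac{12544}{121} \left(- \frac{1}{50695}\right) = - \frac{12544}{6134095}$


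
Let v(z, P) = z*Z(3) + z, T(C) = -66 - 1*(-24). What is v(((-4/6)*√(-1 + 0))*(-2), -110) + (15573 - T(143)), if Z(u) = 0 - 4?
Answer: 15615 - 4*I ≈ 15615.0 - 4.0*I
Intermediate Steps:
T(C) = -42 (T(C) = -66 + 24 = -42)
Z(u) = -4
v(z, P) = -3*z (v(z, P) = z*(-4) + z = -4*z + z = -3*z)
v(((-4/6)*√(-1 + 0))*(-2), -110) + (15573 - T(143)) = -3*(-4/6)*√(-1 + 0)*(-2) + (15573 - 1*(-42)) = -3*(-4*⅙)*√(-1)*(-2) + (15573 + 42) = -3*(-2*I/3)*(-2) + 15615 = -4*I + 15615 = 15615 - 4*I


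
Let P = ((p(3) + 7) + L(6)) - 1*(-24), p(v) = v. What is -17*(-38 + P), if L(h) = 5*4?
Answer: -272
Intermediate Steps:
L(h) = 20
P = 54 (P = ((3 + 7) + 20) - 1*(-24) = (10 + 20) + 24 = 30 + 24 = 54)
-17*(-38 + P) = -17*(-38 + 54) = -17*16 = -272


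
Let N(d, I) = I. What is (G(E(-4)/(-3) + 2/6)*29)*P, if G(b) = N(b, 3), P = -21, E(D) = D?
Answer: -1827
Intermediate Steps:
G(b) = 3
(G(E(-4)/(-3) + 2/6)*29)*P = (3*29)*(-21) = 87*(-21) = -1827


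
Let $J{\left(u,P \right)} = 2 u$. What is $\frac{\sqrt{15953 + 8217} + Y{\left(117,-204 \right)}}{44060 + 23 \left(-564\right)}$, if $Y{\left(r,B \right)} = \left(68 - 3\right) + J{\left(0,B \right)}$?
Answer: $\frac{65}{31088} + \frac{\sqrt{24170}}{31088} \approx 0.0070917$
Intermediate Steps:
$Y{\left(r,B \right)} = 65$ ($Y{\left(r,B \right)} = \left(68 - 3\right) + 2 \cdot 0 = 65 + 0 = 65$)
$\frac{\sqrt{15953 + 8217} + Y{\left(117,-204 \right)}}{44060 + 23 \left(-564\right)} = \frac{\sqrt{15953 + 8217} + 65}{44060 + 23 \left(-564\right)} = \frac{\sqrt{24170} + 65}{44060 - 12972} = \frac{65 + \sqrt{24170}}{31088} = \left(65 + \sqrt{24170}\right) \frac{1}{31088} = \frac{65}{31088} + \frac{\sqrt{24170}}{31088}$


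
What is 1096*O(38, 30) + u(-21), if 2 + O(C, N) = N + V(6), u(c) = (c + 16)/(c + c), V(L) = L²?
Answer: 2946053/42 ≈ 70144.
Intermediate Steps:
u(c) = (16 + c)/(2*c) (u(c) = (16 + c)/((2*c)) = (16 + c)*(1/(2*c)) = (16 + c)/(2*c))
O(C, N) = 34 + N (O(C, N) = -2 + (N + 6²) = -2 + (N + 36) = -2 + (36 + N) = 34 + N)
1096*O(38, 30) + u(-21) = 1096*(34 + 30) + (½)*(16 - 21)/(-21) = 1096*64 + (½)*(-1/21)*(-5) = 70144 + 5/42 = 2946053/42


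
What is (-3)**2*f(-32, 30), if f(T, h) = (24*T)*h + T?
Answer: -207648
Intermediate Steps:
f(T, h) = T + 24*T*h (f(T, h) = 24*T*h + T = T + 24*T*h)
(-3)**2*f(-32, 30) = (-3)**2*(-32*(1 + 24*30)) = 9*(-32*(1 + 720)) = 9*(-32*721) = 9*(-23072) = -207648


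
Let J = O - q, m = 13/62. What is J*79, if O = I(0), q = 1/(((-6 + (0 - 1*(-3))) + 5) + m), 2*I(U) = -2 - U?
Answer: -15721/137 ≈ -114.75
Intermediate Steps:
m = 13/62 (m = 13*(1/62) = 13/62 ≈ 0.20968)
I(U) = -1 - U/2 (I(U) = (-2 - U)/2 = -1 - U/2)
q = 62/137 (q = 1/(((-6 + (0 - 1*(-3))) + 5) + 13/62) = 1/(((-6 + (0 + 3)) + 5) + 13/62) = 1/(((-6 + 3) + 5) + 13/62) = 1/((-3 + 5) + 13/62) = 1/(2 + 13/62) = 1/(137/62) = 62/137 ≈ 0.45255)
O = -1 (O = -1 - ½*0 = -1 + 0 = -1)
J = -199/137 (J = -1 - 1*62/137 = -1 - 62/137 = -199/137 ≈ -1.4526)
J*79 = -199/137*79 = -15721/137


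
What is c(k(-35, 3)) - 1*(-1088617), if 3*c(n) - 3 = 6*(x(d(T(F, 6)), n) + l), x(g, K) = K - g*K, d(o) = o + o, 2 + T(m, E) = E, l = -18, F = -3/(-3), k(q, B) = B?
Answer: 1088540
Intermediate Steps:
F = 1 (F = -3*(-⅓) = 1)
T(m, E) = -2 + E
d(o) = 2*o
x(g, K) = K - K*g
c(n) = -35 - 14*n (c(n) = 1 + (6*(n*(1 - 2*(-2 + 6)) - 18))/3 = 1 + (6*(n*(1 - 2*4) - 18))/3 = 1 + (6*(n*(1 - 1*8) - 18))/3 = 1 + (6*(n*(1 - 8) - 18))/3 = 1 + (6*(n*(-7) - 18))/3 = 1 + (6*(-7*n - 18))/3 = 1 + (6*(-18 - 7*n))/3 = 1 + (-108 - 42*n)/3 = 1 + (-36 - 14*n) = -35 - 14*n)
c(k(-35, 3)) - 1*(-1088617) = (-35 - 14*3) - 1*(-1088617) = (-35 - 42) + 1088617 = -77 + 1088617 = 1088540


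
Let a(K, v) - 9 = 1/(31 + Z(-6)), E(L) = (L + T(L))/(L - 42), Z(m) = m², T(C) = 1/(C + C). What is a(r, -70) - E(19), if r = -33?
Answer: 576337/58558 ≈ 9.8422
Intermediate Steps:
T(C) = 1/(2*C)
E(L) = (L + 1/(2*L))/(-42 + L) (E(L) = (L + 1/(2*L))/(L - 42) = (L + 1/(2*L))/(-42 + L))
a(K, v) = 604/67 (a(K, v) = 9 + 1/(31 + (-6)²) = 9 + 1/(31 + 36) = 9 + 1/67 = 604/67)
a(r, -70) - E(19) = 604/67 - (½ + 19²)/(19*(-42 + 19)) = 604/67 - (½ + 361)/(19*(-23)) = 604/67 - (-1)*723/(19*23*2) = 604/67 - 1*(-723/874) = 604/67 + 723/874 = 576337/58558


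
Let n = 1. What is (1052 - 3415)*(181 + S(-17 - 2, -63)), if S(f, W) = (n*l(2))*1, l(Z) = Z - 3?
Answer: -425340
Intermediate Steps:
l(Z) = -3 + Z
S(f, W) = -1 (S(f, W) = (1*(-3 + 2))*1 = (1*(-1))*1 = -1*1 = -1)
(1052 - 3415)*(181 + S(-17 - 2, -63)) = (1052 - 3415)*(181 - 1) = -2363*180 = -425340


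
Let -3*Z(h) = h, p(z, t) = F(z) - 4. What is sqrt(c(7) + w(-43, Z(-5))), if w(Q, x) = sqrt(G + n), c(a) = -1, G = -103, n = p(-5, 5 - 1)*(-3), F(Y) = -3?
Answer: sqrt(-1 + I*sqrt(82)) ≈ 2.0138 + 2.2484*I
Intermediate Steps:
p(z, t) = -7 (p(z, t) = -3 - 4 = -7)
Z(h) = -h/3
n = 21 (n = -7*(-3) = 21)
w(Q, x) = I*sqrt(82) (w(Q, x) = sqrt(-103 + 21) = sqrt(-82) = I*sqrt(82))
sqrt(c(7) + w(-43, Z(-5))) = sqrt(-1 + I*sqrt(82))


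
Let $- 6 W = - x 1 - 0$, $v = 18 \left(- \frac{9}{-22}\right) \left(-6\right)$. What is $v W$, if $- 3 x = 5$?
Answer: $\frac{135}{11} \approx 12.273$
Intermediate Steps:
$x = - \frac{5}{3}$ ($x = \left(- \frac{1}{3}\right) 5 = - \frac{5}{3} \approx -1.6667$)
$v = - \frac{486}{11}$ ($v = 18 \left(\left(-9\right) \left(- \frac{1}{22}\right)\right) \left(-6\right) = 18 \cdot \frac{9}{22} \left(-6\right) = \frac{81}{11} \left(-6\right) = - \frac{486}{11} \approx -44.182$)
$W = - \frac{5}{18}$ ($W = - \frac{\left(-1\right) \left(- \frac{5}{3}\right) 1 - 0}{6} = - \frac{\frac{5}{3} \cdot 1 + 0}{6} = - \frac{\frac{5}{3} + 0}{6} = \left(- \frac{1}{6}\right) \frac{5}{3} = - \frac{5}{18} \approx -0.27778$)
$v W = \left(- \frac{486}{11}\right) \left(- \frac{5}{18}\right) = \frac{135}{11}$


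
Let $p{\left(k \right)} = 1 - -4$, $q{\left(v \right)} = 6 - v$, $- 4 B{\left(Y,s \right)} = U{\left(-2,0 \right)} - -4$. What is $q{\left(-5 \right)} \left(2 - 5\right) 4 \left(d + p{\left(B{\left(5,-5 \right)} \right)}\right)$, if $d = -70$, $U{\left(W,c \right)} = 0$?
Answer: $8580$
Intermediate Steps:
$B{\left(Y,s \right)} = -1$ ($B{\left(Y,s \right)} = - \frac{0 - -4}{4} = - \frac{0 + 4}{4} = \left(- \frac{1}{4}\right) 4 = -1$)
$p{\left(k \right)} = 5$ ($p{\left(k \right)} = 1 + 4 = 5$)
$q{\left(-5 \right)} \left(2 - 5\right) 4 \left(d + p{\left(B{\left(5,-5 \right)} \right)}\right) = \left(6 - -5\right) \left(2 - 5\right) 4 \left(-70 + 5\right) = \left(6 + 5\right) \left(2 - 5\right) 4 \left(-65\right) = 11 \left(-3\right) 4 \left(-65\right) = \left(-33\right) 4 \left(-65\right) = \left(-132\right) \left(-65\right) = 8580$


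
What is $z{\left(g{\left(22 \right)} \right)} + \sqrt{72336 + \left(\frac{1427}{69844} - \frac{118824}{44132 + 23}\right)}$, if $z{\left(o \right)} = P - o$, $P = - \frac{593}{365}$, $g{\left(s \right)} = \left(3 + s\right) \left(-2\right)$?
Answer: $\frac{17657}{365} + \frac{\sqrt{171987328071616071658295}}{1541980910} \approx 317.32$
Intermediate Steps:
$g{\left(s \right)} = -6 - 2 s$
$P = - \frac{593}{365}$ ($P = \left(-593\right) \frac{1}{365} = - \frac{593}{365} \approx -1.6247$)
$z{\left(o \right)} = - \frac{593}{365} - o$
$z{\left(g{\left(22 \right)} \right)} + \sqrt{72336 + \left(\frac{1427}{69844} - \frac{118824}{44132 + 23}\right)} = \left(- \frac{593}{365} - \left(-6 - 44\right)\right) + \sqrt{72336 + \left(\frac{1427}{69844} - \frac{118824}{44132 + 23}\right)} = \left(- \frac{593}{365} - \left(-6 - 44\right)\right) + \sqrt{72336 + \left(1427 \cdot \frac{1}{69844} - \frac{118824}{44155}\right)} = \left(- \frac{593}{365} - -50\right) + \sqrt{72336 + \left(\frac{1427}{69844} - \frac{118824}{44155}\right)} = \left(- \frac{593}{365} + 50\right) + \sqrt{72336 + \left(\frac{1427}{69844} - \frac{118824}{44155}\right)} = \frac{17657}{365} + \sqrt{72336 - \frac{8236134271}{3083961820}} = \frac{17657}{365} + \sqrt{\frac{223073226077249}{3083961820}} = \frac{17657}{365} + \frac{\sqrt{171987328071616071658295}}{1541980910}$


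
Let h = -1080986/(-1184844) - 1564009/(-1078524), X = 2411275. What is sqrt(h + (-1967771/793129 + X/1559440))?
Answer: sqrt(429991935659754537850363016154079596883399)/548796078164980961412 ≈ 1.1949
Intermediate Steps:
h = 251581335355/106490224188 (h = -1080986*(-1/1184844) - 1564009*(-1/1078524) = 540493/592422 + 1564009/1078524 = 251581335355/106490224188 ≈ 2.3625)
sqrt(h + (-1967771/793129 + X/1559440)) = sqrt(251581335355/106490224188 + (-1967771/793129 + 2411275/1559440)) = sqrt(251581335355/106490224188 + (-1967771*1/793129 + 2411275*(1/1559440))) = sqrt(251581335355/106490224188 + (-1967771/793129 + 482255/311888)) = sqrt(251581335355/106490224188 - 231233735753/247367417552) = sqrt(9402223217721076039349/6585552937979771536944) = sqrt(429991935659754537850363016154079596883399)/548796078164980961412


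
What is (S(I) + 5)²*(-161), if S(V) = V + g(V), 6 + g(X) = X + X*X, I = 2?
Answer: -7889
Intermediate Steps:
g(X) = -6 + X + X² (g(X) = -6 + (X + X*X) = -6 + (X + X²) = -6 + X + X²)
S(V) = -6 + V² + 2*V (S(V) = V + (-6 + V + V²) = -6 + V² + 2*V)
(S(I) + 5)²*(-161) = ((-6 + 2² + 2*2) + 5)²*(-161) = ((-6 + 4 + 4) + 5)²*(-161) = (2 + 5)²*(-161) = 7²*(-161) = 49*(-161) = -7889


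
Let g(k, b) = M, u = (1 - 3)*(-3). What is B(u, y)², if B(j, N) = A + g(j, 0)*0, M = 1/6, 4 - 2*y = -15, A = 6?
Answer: 36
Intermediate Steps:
y = 19/2 (y = 2 - ½*(-15) = 2 + 15/2 = 19/2 ≈ 9.5000)
u = 6 (u = -2*(-3) = 6)
M = ⅙ ≈ 0.16667
g(k, b) = ⅙
B(j, N) = 6 (B(j, N) = 6 + (⅙)*0 = 6 + 0 = 6)
B(u, y)² = 6² = 36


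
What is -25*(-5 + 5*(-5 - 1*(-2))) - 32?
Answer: 468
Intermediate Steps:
-25*(-5 + 5*(-5 - 1*(-2))) - 32 = -25*(-5 + 5*(-5 + 2)) - 32 = -25*(-5 + 5*(-3)) - 32 = -25*(-5 - 15) - 32 = -25*(-20) - 32 = 500 - 32 = 468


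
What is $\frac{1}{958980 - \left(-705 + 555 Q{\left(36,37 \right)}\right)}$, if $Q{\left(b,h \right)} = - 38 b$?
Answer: $\frac{1}{1718925} \approx 5.8176 \cdot 10^{-7}$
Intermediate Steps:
$\frac{1}{958980 - \left(-705 + 555 Q{\left(36,37 \right)}\right)} = \frac{1}{958980 - \left(-705 + 555 \left(\left(-38\right) 36\right)\right)} = \frac{1}{958980 + \left(\left(-555\right) \left(-1368\right) + 705\right)} = \frac{1}{958980 + \left(759240 + 705\right)} = \frac{1}{958980 + 759945} = \frac{1}{1718925}$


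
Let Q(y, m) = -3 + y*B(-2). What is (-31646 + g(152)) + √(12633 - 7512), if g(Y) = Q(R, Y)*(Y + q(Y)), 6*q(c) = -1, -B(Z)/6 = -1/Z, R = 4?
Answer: -67847/2 + 3*√569 ≈ -33852.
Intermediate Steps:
B(Z) = 6/Z (B(Z) = -(-6)/Z = 6/Z)
Q(y, m) = -3 - 3*y (Q(y, m) = -3 + y*(6/(-2)) = -3 + y*(6*(-½)) = -3 + y*(-3) = -3 - 3*y)
q(c) = -⅙ (q(c) = (⅙)*(-1) = -⅙)
g(Y) = 5/2 - 15*Y (g(Y) = (-3 - 3*4)*(Y - ⅙) = (-3 - 12)*(-⅙ + Y) = -15*(-⅙ + Y) = 5/2 - 15*Y)
(-31646 + g(152)) + √(12633 - 7512) = (-31646 + (5/2 - 15*152)) + √(12633 - 7512) = (-31646 + (5/2 - 2280)) + √5121 = (-31646 - 4555/2) + 3*√569 = -67847/2 + 3*√569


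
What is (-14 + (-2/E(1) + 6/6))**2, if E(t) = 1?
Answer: 225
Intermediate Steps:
(-14 + (-2/E(1) + 6/6))**2 = (-14 + (-2/1 + 6/6))**2 = (-14 + (-2*1 + 6*(1/6)))**2 = (-14 + (-2 + 1))**2 = (-14 - 1)**2 = (-15)**2 = 225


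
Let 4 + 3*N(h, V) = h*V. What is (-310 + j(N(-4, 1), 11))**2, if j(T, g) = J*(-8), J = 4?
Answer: 116964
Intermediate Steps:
N(h, V) = -4/3 + V*h/3 (N(h, V) = -4/3 + (h*V)/3 = -4/3 + (V*h)/3 = -4/3 + V*h/3)
j(T, g) = -32 (j(T, g) = 4*(-8) = -32)
(-310 + j(N(-4, 1), 11))**2 = (-310 - 32)**2 = (-342)**2 = 116964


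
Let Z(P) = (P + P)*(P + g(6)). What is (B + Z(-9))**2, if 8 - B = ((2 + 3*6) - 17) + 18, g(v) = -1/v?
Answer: 23104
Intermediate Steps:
Z(P) = 2*P*(-1/6 + P) (Z(P) = (P + P)*(P - 1/6) = (2*P)*(P - 1*1/6) = (2*P)*(P - 1/6) = (2*P)*(-1/6 + P) = 2*P*(-1/6 + P))
B = -13 (B = 8 - (((2 + 3*6) - 17) + 18) = 8 - (((2 + 18) - 17) + 18) = 8 - ((20 - 17) + 18) = 8 - (3 + 18) = 8 - 1*21 = 8 - 21 = -13)
(B + Z(-9))**2 = (-13 + (1/3)*(-9)*(-1 + 6*(-9)))**2 = (-13 + (1/3)*(-9)*(-1 - 54))**2 = (-13 + (1/3)*(-9)*(-55))**2 = (-13 + 165)**2 = 152**2 = 23104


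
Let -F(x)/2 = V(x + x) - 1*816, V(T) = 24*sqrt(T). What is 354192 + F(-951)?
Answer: 355824 - 48*I*sqrt(1902) ≈ 3.5582e+5 - 2093.4*I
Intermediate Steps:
F(x) = 1632 - 48*sqrt(2)*sqrt(x) (F(x) = -2*(24*sqrt(x + x) - 1*816) = -2*(24*sqrt(2*x) - 816) = -2*(24*(sqrt(2)*sqrt(x)) - 816) = -2*(24*sqrt(2)*sqrt(x) - 816) = -2*(-816 + 24*sqrt(2)*sqrt(x)) = 1632 - 48*sqrt(2)*sqrt(x))
354192 + F(-951) = 354192 + (1632 - 48*sqrt(2)*sqrt(-951)) = 354192 + (1632 - 48*sqrt(2)*I*sqrt(951)) = 354192 + (1632 - 48*I*sqrt(1902)) = 355824 - 48*I*sqrt(1902)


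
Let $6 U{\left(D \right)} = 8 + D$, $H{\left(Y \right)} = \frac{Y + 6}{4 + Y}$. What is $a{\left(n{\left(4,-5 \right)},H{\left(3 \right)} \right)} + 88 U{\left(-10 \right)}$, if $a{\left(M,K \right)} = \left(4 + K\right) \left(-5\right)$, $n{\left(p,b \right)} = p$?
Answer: $- \frac{1171}{21} \approx -55.762$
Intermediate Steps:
$H{\left(Y \right)} = \frac{6 + Y}{4 + Y}$
$a{\left(M,K \right)} = -20 - 5 K$
$U{\left(D \right)} = \frac{4}{3} + \frac{D}{6}$ ($U{\left(D \right)} = \frac{8 + D}{6} = \frac{4}{3} + \frac{D}{6}$)
$a{\left(n{\left(4,-5 \right)},H{\left(3 \right)} \right)} + 88 U{\left(-10 \right)} = \left(-20 - 5 \frac{6 + 3}{4 + 3}\right) + 88 \left(\frac{4}{3} + \frac{1}{6} \left(-10\right)\right) = \left(-20 - 5 \cdot \frac{1}{7} \cdot 9\right) + 88 \left(\frac{4}{3} - \frac{5}{3}\right) = \left(-20 - 5 \cdot \frac{1}{7} \cdot 9\right) + 88 \left(- \frac{1}{3}\right) = \left(-20 - \frac{45}{7}\right) - \frac{88}{3} = - \frac{185}{7} - \frac{88}{3} = - \frac{1171}{21}$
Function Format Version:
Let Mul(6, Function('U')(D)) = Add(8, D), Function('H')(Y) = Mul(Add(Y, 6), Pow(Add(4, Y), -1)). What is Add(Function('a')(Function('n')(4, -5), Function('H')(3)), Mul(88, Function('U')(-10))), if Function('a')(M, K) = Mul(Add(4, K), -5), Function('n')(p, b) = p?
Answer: Rational(-1171, 21) ≈ -55.762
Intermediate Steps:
Function('H')(Y) = Mul(Pow(Add(4, Y), -1), Add(6, Y)) (Function('H')(Y) = Mul(Add(6, Y), Pow(Add(4, Y), -1)) = Mul(Pow(Add(4, Y), -1), Add(6, Y)))
Function('a')(M, K) = Add(-20, Mul(-5, K))
Function('U')(D) = Add(Rational(4, 3), Mul(Rational(1, 6), D)) (Function('U')(D) = Mul(Rational(1, 6), Add(8, D)) = Add(Rational(4, 3), Mul(Rational(1, 6), D)))
Add(Function('a')(Function('n')(4, -5), Function('H')(3)), Mul(88, Function('U')(-10))) = Add(Add(-20, Mul(-5, Mul(Pow(Add(4, 3), -1), Add(6, 3)))), Mul(88, Add(Rational(4, 3), Mul(Rational(1, 6), -10)))) = Add(Add(-20, Mul(-5, Mul(Pow(7, -1), 9))), Mul(88, Add(Rational(4, 3), Rational(-5, 3)))) = Add(Add(-20, Mul(-5, Mul(Rational(1, 7), 9))), Mul(88, Rational(-1, 3))) = Add(Add(-20, Mul(-5, Rational(9, 7))), Rational(-88, 3)) = Add(Add(-20, Rational(-45, 7)), Rational(-88, 3)) = Add(Rational(-185, 7), Rational(-88, 3)) = Rational(-1171, 21)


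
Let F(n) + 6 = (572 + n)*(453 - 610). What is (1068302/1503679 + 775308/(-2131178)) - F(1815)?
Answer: 20706480682563863/55251855239 ≈ 3.7477e+5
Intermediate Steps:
F(n) = -89810 - 157*n (F(n) = -6 + (572 + n)*(453 - 610) = -6 + (572 + n)*(-157) = -6 + (-89804 - 157*n) = -89810 - 157*n)
(1068302/1503679 + 775308/(-2131178)) - F(1815) = (1068302/1503679 + 775308/(-2131178)) - (-89810 - 157*1815) = (1068302*(1/1503679) + 775308*(-1/2131178)) - (-89810 - 284955) = (36838/51851 - 387654/1065589) - 1*(-374765) = 19153920028/55251855239 + 374765 = 20706480682563863/55251855239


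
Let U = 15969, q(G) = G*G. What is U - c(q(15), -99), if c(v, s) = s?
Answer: 16068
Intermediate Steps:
q(G) = G²
U - c(q(15), -99) = 15969 - 1*(-99) = 15969 + 99 = 16068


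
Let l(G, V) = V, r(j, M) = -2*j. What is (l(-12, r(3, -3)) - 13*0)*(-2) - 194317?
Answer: -194305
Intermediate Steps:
(l(-12, r(3, -3)) - 13*0)*(-2) - 194317 = (-2*3 - 13*0)*(-2) - 194317 = (-6 + 0)*(-2) - 194317 = -6*(-2) - 194317 = 12 - 194317 = -194305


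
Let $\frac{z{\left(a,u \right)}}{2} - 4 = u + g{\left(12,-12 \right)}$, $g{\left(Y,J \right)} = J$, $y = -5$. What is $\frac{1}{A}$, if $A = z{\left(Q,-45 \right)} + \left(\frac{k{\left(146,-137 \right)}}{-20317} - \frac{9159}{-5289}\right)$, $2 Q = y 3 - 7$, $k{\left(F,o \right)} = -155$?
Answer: $- \frac{832997}{86848820} \approx -0.0095913$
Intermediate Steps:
$Q = -11$ ($Q = \frac{\left(-5\right) 3 - 7}{2} = \frac{-15 - 7}{2} = \frac{1}{2} \left(-22\right) = -11$)
$z{\left(a,u \right)} = -16 + 2 u$ ($z{\left(a,u \right)} = 8 + 2 \left(u - 12\right) = 8 + 2 \left(-12 + u\right) = 8 + \left(-24 + 2 u\right) = -16 + 2 u$)
$A = - \frac{86848820}{832997}$ ($A = \left(-16 + 2 \left(-45\right)\right) - \left(- \frac{155}{20317} - \frac{71}{41}\right) = \left(-16 - 90\right) - - \frac{1448862}{832997} = -106 + \left(\frac{155}{20317} + \frac{71}{41}\right) = -106 + \frac{1448862}{832997} = - \frac{86848820}{832997} \approx -104.26$)
$\frac{1}{A} = \frac{1}{- \frac{86848820}{832997}} = - \frac{832997}{86848820}$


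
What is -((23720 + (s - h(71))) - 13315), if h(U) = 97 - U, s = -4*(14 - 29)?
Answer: -10439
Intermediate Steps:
s = 60 (s = -4*(-15) = 60)
-((23720 + (s - h(71))) - 13315) = -((23720 + (60 - (97 - 1*71))) - 13315) = -((23720 + (60 - (97 - 71))) - 13315) = -((23720 + (60 - 1*26)) - 13315) = -((23720 + (60 - 26)) - 13315) = -((23720 + 34) - 13315) = -(23754 - 13315) = -1*10439 = -10439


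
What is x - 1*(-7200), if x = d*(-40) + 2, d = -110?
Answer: 11602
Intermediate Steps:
x = 4402 (x = -110*(-40) + 2 = 4400 + 2 = 4402)
x - 1*(-7200) = 4402 - 1*(-7200) = 4402 + 7200 = 11602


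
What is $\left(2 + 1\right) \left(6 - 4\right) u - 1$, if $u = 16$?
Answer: $95$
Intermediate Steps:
$\left(2 + 1\right) \left(6 - 4\right) u - 1 = \left(2 + 1\right) \left(6 - 4\right) 16 - 1 = 3 \cdot 2 \cdot 16 - 1 = 6 \cdot 16 - 1 = 96 - 1 = 95$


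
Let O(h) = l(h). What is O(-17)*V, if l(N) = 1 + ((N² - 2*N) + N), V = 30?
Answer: 9210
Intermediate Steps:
l(N) = 1 + N² - N (l(N) = 1 + (N² - N) = 1 + N² - N)
O(h) = 1 + h² - h
O(-17)*V = (1 + (-17)² - 1*(-17))*30 = (1 + 289 + 17)*30 = 307*30 = 9210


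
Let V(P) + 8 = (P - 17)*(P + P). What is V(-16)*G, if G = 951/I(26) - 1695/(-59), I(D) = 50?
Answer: 73810116/1475 ≈ 50041.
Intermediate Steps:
V(P) = -8 + 2*P*(-17 + P) (V(P) = -8 + (P - 17)*(P + P) = -8 + (-17 + P)*(2*P) = -8 + 2*P*(-17 + P))
G = 140859/2950 (G = 951/50 - 1695/(-59) = 951*(1/50) - 1695*(-1/59) = 951/50 + 1695/59 = 140859/2950 ≈ 47.749)
V(-16)*G = (-8 - 34*(-16) + 2*(-16)²)*(140859/2950) = (-8 + 544 + 2*256)*(140859/2950) = (-8 + 544 + 512)*(140859/2950) = 1048*(140859/2950) = 73810116/1475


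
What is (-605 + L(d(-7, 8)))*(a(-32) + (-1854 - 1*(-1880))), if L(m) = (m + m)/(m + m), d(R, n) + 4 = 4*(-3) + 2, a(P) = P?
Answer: 3624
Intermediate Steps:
d(R, n) = -14 (d(R, n) = -4 + (4*(-3) + 2) = -4 + (-12 + 2) = -4 - 10 = -14)
L(m) = 1 (L(m) = (2*m)/((2*m)) = (2*m)*(1/(2*m)) = 1)
(-605 + L(d(-7, 8)))*(a(-32) + (-1854 - 1*(-1880))) = (-605 + 1)*(-32 + (-1854 - 1*(-1880))) = -604*(-32 + (-1854 + 1880)) = -604*(-32 + 26) = -604*(-6) = 3624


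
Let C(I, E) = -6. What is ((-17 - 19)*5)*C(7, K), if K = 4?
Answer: 1080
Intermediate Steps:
((-17 - 19)*5)*C(7, K) = ((-17 - 19)*5)*(-6) = -36*5*(-6) = -180*(-6) = 1080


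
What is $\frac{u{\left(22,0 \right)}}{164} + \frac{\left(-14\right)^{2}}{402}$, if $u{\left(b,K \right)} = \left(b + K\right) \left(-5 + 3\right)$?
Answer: $\frac{1807}{8241} \approx 0.21927$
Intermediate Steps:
$u{\left(b,K \right)} = - 2 K - 2 b$ ($u{\left(b,K \right)} = \left(K + b\right) \left(-2\right) = - 2 K - 2 b$)
$\frac{u{\left(22,0 \right)}}{164} + \frac{\left(-14\right)^{2}}{402} = \frac{\left(-2\right) 0 - 44}{164} + \frac{\left(-14\right)^{2}}{402} = \left(0 - 44\right) \frac{1}{164} + 196 \cdot \frac{1}{402} = \left(-44\right) \frac{1}{164} + \frac{98}{201} = - \frac{11}{41} + \frac{98}{201} = \frac{1807}{8241}$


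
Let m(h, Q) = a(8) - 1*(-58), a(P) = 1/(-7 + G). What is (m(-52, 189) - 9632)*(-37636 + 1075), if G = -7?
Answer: 700075251/2 ≈ 3.5004e+8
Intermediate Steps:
a(P) = -1/14 (a(P) = 1/(-7 - 7) = 1/(-14) = -1/14)
m(h, Q) = 811/14 (m(h, Q) = -1/14 - 1*(-58) = -1/14 + 58 = 811/14)
(m(-52, 189) - 9632)*(-37636 + 1075) = (811/14 - 9632)*(-37636 + 1075) = -134037/14*(-36561) = 700075251/2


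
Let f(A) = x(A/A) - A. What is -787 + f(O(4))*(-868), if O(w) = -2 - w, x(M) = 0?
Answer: -5995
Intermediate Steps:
f(A) = -A (f(A) = 0 - A = -A)
-787 + f(O(4))*(-868) = -787 - (-2 - 1*4)*(-868) = -787 - (-2 - 4)*(-868) = -787 - 1*(-6)*(-868) = -787 + 6*(-868) = -787 - 5208 = -5995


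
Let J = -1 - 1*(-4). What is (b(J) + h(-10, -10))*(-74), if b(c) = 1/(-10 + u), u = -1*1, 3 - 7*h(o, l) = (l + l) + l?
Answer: -26344/77 ≈ -342.13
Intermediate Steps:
h(o, l) = 3/7 - 3*l/7 (h(o, l) = 3/7 - ((l + l) + l)/7 = 3/7 - (2*l + l)/7 = 3/7 - 3*l/7)
J = 3 (J = -1 + 4 = 3)
u = -1
b(c) = -1/11 (b(c) = 1/(-10 - 1) = 1/(-11) = -1/11)
(b(J) + h(-10, -10))*(-74) = (-1/11 + (3/7 - 3/7*(-10)))*(-74) = (-1/11 + (3/7 + 30/7))*(-74) = (-1/11 + 33/7)*(-74) = (356/77)*(-74) = -26344/77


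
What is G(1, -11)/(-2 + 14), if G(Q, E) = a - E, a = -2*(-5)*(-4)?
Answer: -29/12 ≈ -2.4167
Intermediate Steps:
a = -40 (a = 10*(-4) = -40)
G(Q, E) = -40 - E
G(1, -11)/(-2 + 14) = (-40 - 1*(-11))/(-2 + 14) = (-40 + 11)/12 = -29*1/12 = -29/12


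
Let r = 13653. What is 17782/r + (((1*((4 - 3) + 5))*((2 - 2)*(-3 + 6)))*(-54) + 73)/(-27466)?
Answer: 487403743/374993298 ≈ 1.2998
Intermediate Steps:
17782/r + (((1*((4 - 3) + 5))*((2 - 2)*(-3 + 6)))*(-54) + 73)/(-27466) = 17782/13653 + (((1*((4 - 3) + 5))*((2 - 2)*(-3 + 6)))*(-54) + 73)/(-27466) = 17782*(1/13653) + (((1*(1 + 5))*(0*3))*(-54) + 73)*(-1/27466) = 17782/13653 + (((1*6)*0)*(-54) + 73)*(-1/27466) = 17782/13653 + ((6*0)*(-54) + 73)*(-1/27466) = 17782/13653 + (0*(-54) + 73)*(-1/27466) = 17782/13653 + (0 + 73)*(-1/27466) = 17782/13653 + 73*(-1/27466) = 17782/13653 - 73/27466 = 487403743/374993298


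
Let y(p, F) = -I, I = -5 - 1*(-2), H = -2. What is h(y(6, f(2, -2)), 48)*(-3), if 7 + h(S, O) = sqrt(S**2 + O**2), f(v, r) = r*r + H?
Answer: 21 - 9*sqrt(257) ≈ -123.28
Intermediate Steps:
f(v, r) = -2 + r**2 (f(v, r) = r*r - 2 = r**2 - 2 = -2 + r**2)
I = -3 (I = -5 + 2 = -3)
y(p, F) = 3 (y(p, F) = -1*(-3) = 3)
h(S, O) = -7 + sqrt(O**2 + S**2) (h(S, O) = -7 + sqrt(S**2 + O**2) = -7 + sqrt(O**2 + S**2))
h(y(6, f(2, -2)), 48)*(-3) = (-7 + sqrt(48**2 + 3**2))*(-3) = (-7 + sqrt(2304 + 9))*(-3) = (-7 + sqrt(2313))*(-3) = (-7 + 3*sqrt(257))*(-3) = 21 - 9*sqrt(257)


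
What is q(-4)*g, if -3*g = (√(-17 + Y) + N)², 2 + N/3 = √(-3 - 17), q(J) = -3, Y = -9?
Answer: (-6 + I*√26 + 6*I*√5)² ≈ -306.82 - 222.19*I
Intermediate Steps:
N = -6 + 6*I*√5 (N = -6 + 3*√(-3 - 17) = -6 + 3*√(-20) = -6 + 3*(2*I*√5) = -6 + 6*I*√5 ≈ -6.0 + 13.416*I)
g = -(-6 + I*√26 + 6*I*√5)²/3 (g = -(√(-17 - 9) + (-6 + 6*I*√5))²/3 = -(√(-26) + (-6 + 6*I*√5))²/3 = -(I*√26 + (-6 + 6*I*√5))²/3 = -(-6 + I*√26 + 6*I*√5)²/3 ≈ 102.27 + 74.062*I)
q(-4)*g = -(-1)*(-6 + I*√26 + 6*I*√5)² = (-6 + I*√26 + 6*I*√5)²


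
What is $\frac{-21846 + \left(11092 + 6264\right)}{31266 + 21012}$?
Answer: $- \frac{2245}{26139} \approx -0.085887$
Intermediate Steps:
$\frac{-21846 + \left(11092 + 6264\right)}{31266 + 21012} = \frac{-21846 + 17356}{52278} = \left(-4490\right) \frac{1}{52278} = - \frac{2245}{26139}$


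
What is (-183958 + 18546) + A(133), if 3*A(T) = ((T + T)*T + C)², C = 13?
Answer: 417342215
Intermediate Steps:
A(T) = (13 + 2*T²)²/3 (A(T) = ((T + T)*T + 13)²/3 = ((2*T)*T + 13)²/3 = (2*T² + 13)²/3 = (13 + 2*T²)²/3)
(-183958 + 18546) + A(133) = (-183958 + 18546) + (13 + 2*133²)²/3 = -165412 + (13 + 2*17689)²/3 = -165412 + (13 + 35378)²/3 = -165412 + (⅓)*35391² = -165412 + (⅓)*1252522881 = -165412 + 417507627 = 417342215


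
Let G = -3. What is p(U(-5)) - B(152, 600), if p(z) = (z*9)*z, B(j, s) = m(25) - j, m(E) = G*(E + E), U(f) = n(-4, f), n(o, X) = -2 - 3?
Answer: 527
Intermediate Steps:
n(o, X) = -5
U(f) = -5
m(E) = -6*E (m(E) = -3*(E + E) = -6*E)
B(j, s) = -150 - j (B(j, s) = -6*25 - j = -150 - j)
p(z) = 9*z² (p(z) = (9*z)*z = 9*z²)
p(U(-5)) - B(152, 600) = 9*(-5)² - (-150 - 1*152) = 9*25 - (-150 - 152) = 225 - 1*(-302) = 225 + 302 = 527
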